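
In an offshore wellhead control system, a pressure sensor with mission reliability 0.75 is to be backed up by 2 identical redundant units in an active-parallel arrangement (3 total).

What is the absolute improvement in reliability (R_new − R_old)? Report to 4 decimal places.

0.2344

R_before = 0.75
R_after = 1 − (1 − 0.75)^3 = 0.9844
ΔR = 0.9844 − 0.75 = 0.2344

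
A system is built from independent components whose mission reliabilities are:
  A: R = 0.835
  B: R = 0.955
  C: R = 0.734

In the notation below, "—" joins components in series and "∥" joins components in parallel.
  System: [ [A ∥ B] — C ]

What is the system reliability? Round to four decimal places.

0.7286

Parallel (A and B): 1 − (1 − 0.835000)(1 − 0.955000) = 0.992575
Series ([0.992575] and C): 0.992575 × 0.734000 = 0.7286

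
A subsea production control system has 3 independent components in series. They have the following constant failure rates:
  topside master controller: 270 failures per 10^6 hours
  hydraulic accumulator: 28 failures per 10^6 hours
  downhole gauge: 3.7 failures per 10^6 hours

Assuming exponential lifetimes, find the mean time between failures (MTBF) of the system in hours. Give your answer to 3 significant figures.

3310

Series of exponential components: λ_sys = Σ λ_i
λ_sys = 0.00027 + 0.000028 + 0.0000037 = 3.0170e-04 /h
MTBF = 1 / λ_sys = 3310 h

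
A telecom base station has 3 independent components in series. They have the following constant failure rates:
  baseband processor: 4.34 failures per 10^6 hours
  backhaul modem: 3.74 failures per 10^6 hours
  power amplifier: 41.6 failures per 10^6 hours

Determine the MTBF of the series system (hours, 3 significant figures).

20100

Series of exponential components: λ_sys = Σ λ_i
λ_sys = 0.00000434 + 0.00000374 + 0.0000416 = 4.9680e-05 /h
MTBF = 1 / λ_sys = 20100 h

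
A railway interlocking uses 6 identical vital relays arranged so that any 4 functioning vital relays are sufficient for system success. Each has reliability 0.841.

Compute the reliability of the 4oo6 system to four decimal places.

0.9449

R = Σ_{i=4}^{6} C(6,i) p^i (1−p)^{6−i} with p = 0.841
C(6,4)·0.841^4·0.159^2 = 0.189701
C(6,5)·0.841^5·0.159^1 = 0.401355
C(6,6)·0.841^6·0.159^0 = 0.353815
Sum = 0.9449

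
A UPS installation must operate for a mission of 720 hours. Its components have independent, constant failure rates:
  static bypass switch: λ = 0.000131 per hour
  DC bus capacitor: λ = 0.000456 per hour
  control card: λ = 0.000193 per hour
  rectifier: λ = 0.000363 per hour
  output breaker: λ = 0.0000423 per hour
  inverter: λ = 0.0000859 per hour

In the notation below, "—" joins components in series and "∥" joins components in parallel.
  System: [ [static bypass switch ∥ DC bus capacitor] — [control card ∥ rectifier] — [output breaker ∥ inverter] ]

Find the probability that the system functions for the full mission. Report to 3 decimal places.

R(static bypass switch) = exp(−0.000131 × 720) = 0.90999
R(DC bus capacitor) = exp(−0.000456 × 720) = 0.72013
R(control card) = exp(−0.000193 × 720) = 0.87026
R(rectifier) = exp(−0.000363 × 720) = 0.77000
R(output breaker) = exp(−0.0000423 × 720) = 0.97000
R(inverter) = exp(−0.0000859 × 720) = 0.94003
Parallel (static bypass switch and DC bus capacitor): 1 − (1 − 0.90999)(1 − 0.72013) = 0.97481
Parallel (control card and rectifier): 1 − (1 − 0.87026)(1 − 0.77000) = 0.97016
Parallel (output breaker and inverter): 1 − (1 − 0.97000)(1 − 0.94003) = 0.99820
Series ([0.97481], [0.97016], and [0.99820]): 0.97481 × 0.97016 × 0.99820 = 0.944

0.944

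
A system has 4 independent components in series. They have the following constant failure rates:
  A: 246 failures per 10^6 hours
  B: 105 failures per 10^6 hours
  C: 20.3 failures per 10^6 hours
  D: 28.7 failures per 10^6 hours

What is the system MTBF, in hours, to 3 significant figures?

2500

Series of exponential components: λ_sys = Σ λ_i
λ_sys = 0.000246 + 0.000105 + 0.0000203 + 0.0000287 = 4.0000e-04 /h
MTBF = 1 / λ_sys = 2500 h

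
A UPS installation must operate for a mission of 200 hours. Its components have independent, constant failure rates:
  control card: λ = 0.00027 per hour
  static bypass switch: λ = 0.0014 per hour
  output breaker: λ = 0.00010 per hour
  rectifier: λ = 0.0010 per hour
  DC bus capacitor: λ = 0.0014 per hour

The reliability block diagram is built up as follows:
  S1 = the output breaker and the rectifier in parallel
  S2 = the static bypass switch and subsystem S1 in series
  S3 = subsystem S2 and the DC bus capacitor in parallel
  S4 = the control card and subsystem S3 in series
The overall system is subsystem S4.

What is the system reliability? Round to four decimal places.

0.8903

R(control card) = exp(−0.00027 × 200) = 0.947432
R(static bypass switch) = exp(−0.0014 × 200) = 0.755784
R(output breaker) = exp(−0.00010 × 200) = 0.980199
R(rectifier) = exp(−0.0010 × 200) = 0.818731
R(DC bus capacitor) = exp(−0.0014 × 200) = 0.755784
Parallel (output breaker and rectifier): 1 − (1 − 0.980199)(1 − 0.818731) = 0.996411
Series (static bypass switch and [0.996411]): 0.755784 × 0.996411 = 0.753071
Parallel ([0.753071] and DC bus capacitor): 1 − (1 − 0.753071)(1 − 0.755784) = 0.939696
Series (control card and [0.939696]): 0.947432 × 0.939696 = 0.8903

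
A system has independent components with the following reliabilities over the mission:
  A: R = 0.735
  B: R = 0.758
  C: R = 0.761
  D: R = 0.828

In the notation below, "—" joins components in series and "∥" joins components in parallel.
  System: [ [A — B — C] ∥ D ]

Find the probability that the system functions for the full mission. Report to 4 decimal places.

Series (A, B, and C): 0.735000 × 0.758000 × 0.761000 = 0.423976
Parallel ([0.423976] and D): 1 − (1 − 0.423976)(1 − 0.828000) = 0.9009

0.9009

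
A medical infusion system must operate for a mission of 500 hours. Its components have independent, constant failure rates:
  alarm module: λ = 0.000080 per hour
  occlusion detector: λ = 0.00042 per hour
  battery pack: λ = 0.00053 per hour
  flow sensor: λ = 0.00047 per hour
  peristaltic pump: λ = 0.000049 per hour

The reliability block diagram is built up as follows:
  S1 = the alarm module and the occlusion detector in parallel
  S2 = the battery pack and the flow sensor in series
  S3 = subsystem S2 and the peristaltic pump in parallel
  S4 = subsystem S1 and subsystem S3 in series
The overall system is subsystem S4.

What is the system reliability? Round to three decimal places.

R(alarm module) = exp(−0.000080 × 500) = 0.96079
R(occlusion detector) = exp(−0.00042 × 500) = 0.81058
R(battery pack) = exp(−0.00053 × 500) = 0.76721
R(flow sensor) = exp(−0.00047 × 500) = 0.79057
R(peristaltic pump) = exp(−0.000049 × 500) = 0.97580
Parallel (alarm module and occlusion detector): 1 − (1 − 0.96079)(1 − 0.81058) = 0.99257
Series (battery pack and flow sensor): 0.76721 × 0.79057 = 0.60653
Parallel ([0.60653] and peristaltic pump): 1 − (1 − 0.60653)(1 − 0.97580) = 0.99048
Series ([0.99257] and [0.99048]): 0.99257 × 0.99048 = 0.983

0.983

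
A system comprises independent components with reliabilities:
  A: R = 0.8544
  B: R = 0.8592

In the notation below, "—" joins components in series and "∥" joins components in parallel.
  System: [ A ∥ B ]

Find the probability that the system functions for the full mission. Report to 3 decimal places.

Parallel (A and B): 1 − (1 − 0.85440)(1 − 0.85920) = 0.979

0.979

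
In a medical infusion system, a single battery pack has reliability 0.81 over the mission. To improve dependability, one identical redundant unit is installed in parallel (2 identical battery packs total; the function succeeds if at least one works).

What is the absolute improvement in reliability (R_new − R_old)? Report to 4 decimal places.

0.1539

R_before = 0.81
R_after = 1 − (1 − 0.81)^2 = 0.9639
ΔR = 0.9639 − 0.81 = 0.1539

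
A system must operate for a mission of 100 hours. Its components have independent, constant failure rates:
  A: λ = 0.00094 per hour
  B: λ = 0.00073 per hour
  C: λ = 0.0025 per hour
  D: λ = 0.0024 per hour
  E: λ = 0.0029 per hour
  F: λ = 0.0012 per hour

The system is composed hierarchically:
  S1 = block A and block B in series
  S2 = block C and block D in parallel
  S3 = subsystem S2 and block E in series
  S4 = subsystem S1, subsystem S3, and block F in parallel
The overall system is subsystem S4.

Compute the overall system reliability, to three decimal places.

0.995

R(A) = exp(−0.00094 × 100) = 0.91028
R(B) = exp(−0.00073 × 100) = 0.92960
R(C) = exp(−0.0025 × 100) = 0.77880
R(D) = exp(−0.0024 × 100) = 0.78663
R(E) = exp(−0.0029 × 100) = 0.74826
R(F) = exp(−0.0012 × 100) = 0.88692
Series (A and B): 0.91028 × 0.92960 = 0.84620
Parallel (C and D): 1 − (1 − 0.77880)(1 − 0.78663) = 0.95280
Series ([0.95280] and E): 0.95280 × 0.74826 = 0.71294
Parallel ([0.84620], [0.71294], and F): 1 − (1 − 0.84620)(1 − 0.71294)(1 − 0.88692) = 0.995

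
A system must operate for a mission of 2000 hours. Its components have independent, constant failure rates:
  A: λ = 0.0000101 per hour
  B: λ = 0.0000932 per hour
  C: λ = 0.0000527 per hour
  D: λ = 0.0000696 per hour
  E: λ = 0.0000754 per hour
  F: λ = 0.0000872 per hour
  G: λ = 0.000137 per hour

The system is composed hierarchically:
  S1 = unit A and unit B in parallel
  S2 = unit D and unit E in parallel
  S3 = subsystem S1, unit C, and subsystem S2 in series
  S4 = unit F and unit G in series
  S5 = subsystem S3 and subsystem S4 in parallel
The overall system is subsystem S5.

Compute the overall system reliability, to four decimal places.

0.9569

R(A) = exp(−0.0000101 × 2000) = 0.980003
R(B) = exp(−0.0000932 × 2000) = 0.829942
R(C) = exp(−0.0000527 × 2000) = 0.899964
R(D) = exp(−0.0000696 × 2000) = 0.870054
R(E) = exp(−0.0000754 × 2000) = 0.860020
R(F) = exp(−0.0000872 × 2000) = 0.839961
R(G) = exp(−0.000137 × 2000) = 0.760332
Parallel (A and B): 1 − (1 − 0.980003)(1 − 0.829942) = 0.996599
Parallel (D and E): 1 − (1 − 0.870054)(1 − 0.860020) = 0.981810
Series ([0.996599], C, and [0.981810]): 0.996599 × 0.899964 × 0.981810 = 0.880589
Series (F and G): 0.839961 × 0.760332 = 0.638649
Parallel ([0.880589] and [0.638649]): 1 − (1 − 0.880589)(1 − 0.638649) = 0.9569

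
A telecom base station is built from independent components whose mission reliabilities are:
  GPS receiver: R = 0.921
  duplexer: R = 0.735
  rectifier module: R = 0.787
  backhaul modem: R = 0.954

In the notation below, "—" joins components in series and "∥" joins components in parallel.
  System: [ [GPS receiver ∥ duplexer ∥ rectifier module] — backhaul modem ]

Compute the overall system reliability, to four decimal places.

0.9497

Parallel (GPS receiver, duplexer, and rectifier module): 1 − (1 − 0.921000)(1 − 0.735000)(1 − 0.787000) = 0.995541
Series ([0.995541] and backhaul modem): 0.995541 × 0.954000 = 0.9497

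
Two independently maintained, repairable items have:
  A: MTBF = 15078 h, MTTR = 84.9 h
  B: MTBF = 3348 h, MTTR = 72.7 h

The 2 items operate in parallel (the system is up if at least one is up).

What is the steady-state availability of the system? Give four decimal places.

A(A) = MTBF/(MTBF+MTTR) = 15078/(15078+84.9) = 0.994401
A(B) = MTBF/(MTBF+MTTR) = 3348/(3348+72.7) = 0.978747
Parallel availability: 1 − (1 − 0.994401)(1 − 0.978747) = 0.9999

0.9999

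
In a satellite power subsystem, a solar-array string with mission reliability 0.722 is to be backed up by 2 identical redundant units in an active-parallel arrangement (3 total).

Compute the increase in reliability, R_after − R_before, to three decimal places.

0.257

R_before = 0.722
R_after = 1 − (1 − 0.722)^3 = 0.979
ΔR = 0.979 − 0.722 = 0.257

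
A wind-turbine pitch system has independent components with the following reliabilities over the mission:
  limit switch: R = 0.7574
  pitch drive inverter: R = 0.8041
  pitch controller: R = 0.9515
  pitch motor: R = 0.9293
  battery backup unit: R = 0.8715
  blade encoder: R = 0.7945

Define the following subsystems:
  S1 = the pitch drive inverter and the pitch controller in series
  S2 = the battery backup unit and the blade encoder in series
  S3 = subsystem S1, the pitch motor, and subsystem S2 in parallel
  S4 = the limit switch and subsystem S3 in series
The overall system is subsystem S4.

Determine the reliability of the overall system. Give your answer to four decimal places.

0.7535

Series (pitch drive inverter and pitch controller): 0.804100 × 0.951500 = 0.765101
Series (battery backup unit and blade encoder): 0.871500 × 0.794500 = 0.692407
Parallel ([0.765101], pitch motor, and [0.692407]): 1 − (1 − 0.765101)(1 − 0.929300)(1 − 0.692407) = 0.994892
Series (limit switch and [0.994892]): 0.757400 × 0.994892 = 0.7535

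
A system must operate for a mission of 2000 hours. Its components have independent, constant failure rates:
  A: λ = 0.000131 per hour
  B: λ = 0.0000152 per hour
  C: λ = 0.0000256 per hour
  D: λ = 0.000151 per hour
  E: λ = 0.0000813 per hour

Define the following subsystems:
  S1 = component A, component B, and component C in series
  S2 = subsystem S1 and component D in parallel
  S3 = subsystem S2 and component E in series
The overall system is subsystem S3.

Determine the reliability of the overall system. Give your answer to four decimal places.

R(A) = exp(−0.000131 × 2000) = 0.769511
R(B) = exp(−0.0000152 × 2000) = 0.970057
R(C) = exp(−0.0000256 × 2000) = 0.950089
R(D) = exp(−0.000151 × 2000) = 0.739338
R(E) = exp(−0.0000813 × 2000) = 0.849931
Series (A, B, and C): 0.769511 × 0.970057 × 0.950089 = 0.709212
Parallel ([0.709212] and D): 1 − (1 − 0.709212)(1 − 0.739338) = 0.924203
Series ([0.924203] and E): 0.924203 × 0.849931 = 0.7855

0.7855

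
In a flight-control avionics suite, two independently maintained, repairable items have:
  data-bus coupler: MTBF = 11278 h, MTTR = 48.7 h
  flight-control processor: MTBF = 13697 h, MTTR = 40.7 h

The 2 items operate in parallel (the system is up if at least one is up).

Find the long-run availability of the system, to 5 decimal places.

0.99999

A(data-bus coupler) = MTBF/(MTBF+MTTR) = 11278/(11278+48.7) = 0.995700
A(flight-control processor) = MTBF/(MTBF+MTTR) = 13697/(13697+40.7) = 0.997037
Parallel availability: 1 − (1 − 0.995700)(1 − 0.997037) = 0.99999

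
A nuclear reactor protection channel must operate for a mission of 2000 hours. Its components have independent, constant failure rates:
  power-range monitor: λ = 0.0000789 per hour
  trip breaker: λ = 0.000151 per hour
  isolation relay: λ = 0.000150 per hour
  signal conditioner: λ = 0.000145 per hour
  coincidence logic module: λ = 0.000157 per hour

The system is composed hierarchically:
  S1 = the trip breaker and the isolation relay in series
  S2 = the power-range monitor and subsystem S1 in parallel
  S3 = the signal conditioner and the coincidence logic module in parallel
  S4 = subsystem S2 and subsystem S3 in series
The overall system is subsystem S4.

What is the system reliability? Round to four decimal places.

0.8706

R(power-range monitor) = exp(−0.0000789 × 2000) = 0.854021
R(trip breaker) = exp(−0.000151 × 2000) = 0.739338
R(isolation relay) = exp(−0.000150 × 2000) = 0.740818
R(signal conditioner) = exp(−0.000145 × 2000) = 0.748264
R(coincidence logic module) = exp(−0.000157 × 2000) = 0.730519
Series (trip breaker and isolation relay): 0.739338 × 0.740818 = 0.547715
Parallel (power-range monitor and [0.547715]): 1 − (1 − 0.854021)(1 − 0.547715) = 0.933976
Parallel (signal conditioner and coincidence logic module): 1 − (1 − 0.748264)(1 − 0.730519) = 0.932162
Series ([0.933976] and [0.932162]): 0.933976 × 0.932162 = 0.8706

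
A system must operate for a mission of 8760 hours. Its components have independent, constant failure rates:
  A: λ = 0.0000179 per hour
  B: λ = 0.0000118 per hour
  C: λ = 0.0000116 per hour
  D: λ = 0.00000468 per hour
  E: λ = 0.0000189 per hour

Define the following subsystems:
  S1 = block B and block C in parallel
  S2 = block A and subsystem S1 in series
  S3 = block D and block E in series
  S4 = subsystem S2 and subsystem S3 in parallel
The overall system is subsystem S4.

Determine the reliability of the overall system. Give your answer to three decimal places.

0.971

R(A) = exp(−0.0000179 × 8760) = 0.85487
R(B) = exp(−0.0000118 × 8760) = 0.90180
R(C) = exp(−0.0000116 × 8760) = 0.90338
R(D) = exp(−0.00000468 × 8760) = 0.95983
R(E) = exp(−0.0000189 × 8760) = 0.84742
Parallel (B and C): 1 − (1 − 0.90180)(1 − 0.90338) = 0.99051
Series (A and [0.99051]): 0.85487 × 0.99051 = 0.84676
Series (D and E): 0.95983 × 0.84742 = 0.81338
Parallel ([0.84676] and [0.81338]): 1 − (1 − 0.84676)(1 − 0.81338) = 0.971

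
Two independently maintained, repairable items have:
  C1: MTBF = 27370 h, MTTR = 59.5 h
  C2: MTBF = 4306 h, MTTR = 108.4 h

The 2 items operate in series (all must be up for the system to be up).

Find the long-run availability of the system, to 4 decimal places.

0.9733

A(C1) = MTBF/(MTBF+MTTR) = 27370/(27370+59.5) = 0.997831
A(C2) = MTBF/(MTBF+MTTR) = 4306/(4306+108.4) = 0.975444
Series availability: 0.997831 × 0.975444 = 0.9733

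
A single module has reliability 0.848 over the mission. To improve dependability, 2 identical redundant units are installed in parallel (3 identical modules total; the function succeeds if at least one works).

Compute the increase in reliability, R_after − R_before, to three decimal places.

0.148

R_before = 0.848
R_after = 1 − (1 − 0.848)^3 = 0.996
ΔR = 0.996 − 0.848 = 0.148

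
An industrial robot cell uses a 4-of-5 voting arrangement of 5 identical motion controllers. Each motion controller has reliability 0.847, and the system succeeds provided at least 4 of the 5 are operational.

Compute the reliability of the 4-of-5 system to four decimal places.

0.8297

R = Σ_{i=4}^{5} C(5,i) p^i (1−p)^{5−i} with p = 0.847
C(5,4)·0.847^4·0.153^1 = 0.393727
C(5,5)·0.847^5·0.153^0 = 0.435930
Sum = 0.8297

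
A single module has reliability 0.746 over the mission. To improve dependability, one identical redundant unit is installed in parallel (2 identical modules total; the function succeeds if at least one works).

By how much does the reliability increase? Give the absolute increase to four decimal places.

R_before = 0.746
R_after = 1 − (1 − 0.746)^2 = 0.9355
ΔR = 0.9355 − 0.746 = 0.1895

0.1895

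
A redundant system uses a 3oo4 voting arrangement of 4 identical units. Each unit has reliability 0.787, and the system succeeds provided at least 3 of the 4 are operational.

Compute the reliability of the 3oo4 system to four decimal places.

0.7989

R = Σ_{i=3}^{4} C(4,i) p^i (1−p)^{4−i} with p = 0.787
C(4,3)·0.787^3·0.213^1 = 0.415302
C(4,4)·0.787^4·0.213^0 = 0.383618
Sum = 0.7989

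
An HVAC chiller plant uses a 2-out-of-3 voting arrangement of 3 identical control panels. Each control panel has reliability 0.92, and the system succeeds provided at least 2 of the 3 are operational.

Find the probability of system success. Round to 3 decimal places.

R = Σ_{i=2}^{3} C(3,i) p^i (1−p)^{3−i} with p = 0.92
C(3,2)·0.92^2·0.08^1 = 0.20314
C(3,3)·0.92^3·0.08^0 = 0.77869
Sum = 0.982

0.982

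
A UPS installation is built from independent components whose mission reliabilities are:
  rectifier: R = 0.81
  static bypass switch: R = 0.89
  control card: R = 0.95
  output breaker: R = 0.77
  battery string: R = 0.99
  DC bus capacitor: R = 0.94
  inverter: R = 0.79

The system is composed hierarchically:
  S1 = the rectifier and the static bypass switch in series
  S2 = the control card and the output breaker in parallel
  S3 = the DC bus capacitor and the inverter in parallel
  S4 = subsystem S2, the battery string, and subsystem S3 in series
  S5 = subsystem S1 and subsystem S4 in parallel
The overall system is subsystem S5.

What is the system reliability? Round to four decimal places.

0.9906

Series (rectifier and static bypass switch): 0.810000 × 0.890000 = 0.720900
Parallel (control card and output breaker): 1 − (1 − 0.950000)(1 − 0.770000) = 0.988500
Parallel (DC bus capacitor and inverter): 1 − (1 − 0.940000)(1 − 0.790000) = 0.987400
Series ([0.988500], battery string, and [0.987400]): 0.988500 × 0.990000 × 0.987400 = 0.966284
Parallel ([0.720900] and [0.966284]): 1 − (1 − 0.720900)(1 − 0.966284) = 0.9906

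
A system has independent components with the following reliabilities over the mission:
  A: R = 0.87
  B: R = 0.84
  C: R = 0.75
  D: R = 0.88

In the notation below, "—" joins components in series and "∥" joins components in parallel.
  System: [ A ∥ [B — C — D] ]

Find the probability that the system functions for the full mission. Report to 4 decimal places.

0.9421

Series (B, C, and D): 0.840000 × 0.750000 × 0.880000 = 0.554400
Parallel (A and [0.554400]): 1 − (1 − 0.870000)(1 − 0.554400) = 0.9421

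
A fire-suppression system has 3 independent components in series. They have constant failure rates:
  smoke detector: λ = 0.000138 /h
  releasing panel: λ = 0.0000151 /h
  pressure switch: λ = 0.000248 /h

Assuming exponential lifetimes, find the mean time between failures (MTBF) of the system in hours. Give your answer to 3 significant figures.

2490

Series of exponential components: λ_sys = Σ λ_i
λ_sys = 0.000138 + 0.0000151 + 0.000248 = 4.0110e-04 /h
MTBF = 1 / λ_sys = 2490 h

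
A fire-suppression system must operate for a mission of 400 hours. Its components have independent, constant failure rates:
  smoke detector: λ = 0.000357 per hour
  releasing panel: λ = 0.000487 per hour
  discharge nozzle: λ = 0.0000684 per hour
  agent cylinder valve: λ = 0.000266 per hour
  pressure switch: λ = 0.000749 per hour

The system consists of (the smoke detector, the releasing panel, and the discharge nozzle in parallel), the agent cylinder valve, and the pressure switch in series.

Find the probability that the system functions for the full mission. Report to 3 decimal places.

0.666

R(smoke detector) = exp(−0.000357 × 400) = 0.86693
R(releasing panel) = exp(−0.000487 × 400) = 0.82300
R(discharge nozzle) = exp(−0.0000684 × 400) = 0.97301
R(agent cylinder valve) = exp(−0.000266 × 400) = 0.89906
R(pressure switch) = exp(−0.000749 × 400) = 0.74111
Parallel (smoke detector, releasing panel, and discharge nozzle): 1 − (1 − 0.86693)(1 − 0.82300)(1 − 0.97301) = 0.99936
Series ([0.99936], agent cylinder valve, and pressure switch): 0.99936 × 0.89906 × 0.74111 = 0.666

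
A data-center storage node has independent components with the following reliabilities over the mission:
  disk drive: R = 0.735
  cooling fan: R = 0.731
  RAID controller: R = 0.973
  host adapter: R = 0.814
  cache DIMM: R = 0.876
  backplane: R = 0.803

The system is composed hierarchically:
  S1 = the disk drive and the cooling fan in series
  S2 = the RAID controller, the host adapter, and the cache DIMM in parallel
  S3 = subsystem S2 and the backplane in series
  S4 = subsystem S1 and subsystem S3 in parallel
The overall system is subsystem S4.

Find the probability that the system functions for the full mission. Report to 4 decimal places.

0.9086

Series (disk drive and cooling fan): 0.735000 × 0.731000 = 0.537285
Parallel (RAID controller, host adapter, and cache DIMM): 1 − (1 − 0.973000)(1 − 0.814000)(1 − 0.876000) = 0.999377
Series ([0.999377] and backplane): 0.999377 × 0.803000 = 0.802500
Parallel ([0.537285] and [0.802500]): 1 − (1 − 0.537285)(1 − 0.802500) = 0.9086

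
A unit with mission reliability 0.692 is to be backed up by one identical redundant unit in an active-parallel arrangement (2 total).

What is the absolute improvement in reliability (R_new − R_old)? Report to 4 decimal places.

R_before = 0.692
R_after = 1 − (1 − 0.692)^2 = 0.9051
ΔR = 0.9051 − 0.692 = 0.2131

0.2131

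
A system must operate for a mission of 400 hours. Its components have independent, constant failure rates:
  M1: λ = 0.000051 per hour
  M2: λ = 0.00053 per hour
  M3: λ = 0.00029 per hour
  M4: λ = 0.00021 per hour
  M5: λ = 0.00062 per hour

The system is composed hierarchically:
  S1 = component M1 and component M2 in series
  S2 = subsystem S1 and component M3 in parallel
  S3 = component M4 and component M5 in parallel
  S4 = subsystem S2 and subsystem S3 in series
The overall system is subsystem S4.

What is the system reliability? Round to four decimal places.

0.9600

R(M1) = exp(−0.000051 × 400) = 0.979807
R(M2) = exp(−0.00053 × 400) = 0.808965
R(M3) = exp(−0.00029 × 400) = 0.890475
R(M4) = exp(−0.00021 × 400) = 0.919431
R(M5) = exp(−0.00062 × 400) = 0.780360
Series (M1 and M2): 0.979807 × 0.808965 = 0.792630
Parallel ([0.792630] and M3): 1 − (1 − 0.792630)(1 − 0.890475) = 0.977288
Parallel (M4 and M5): 1 − (1 − 0.919431)(1 − 0.780360) = 0.982304
Series ([0.977288] and [0.982304]): 0.977288 × 0.982304 = 0.9600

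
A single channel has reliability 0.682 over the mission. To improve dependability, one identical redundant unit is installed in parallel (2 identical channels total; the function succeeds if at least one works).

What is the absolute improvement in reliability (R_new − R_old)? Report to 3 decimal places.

R_before = 0.682
R_after = 1 − (1 − 0.682)^2 = 0.899
ΔR = 0.899 − 0.682 = 0.217

0.217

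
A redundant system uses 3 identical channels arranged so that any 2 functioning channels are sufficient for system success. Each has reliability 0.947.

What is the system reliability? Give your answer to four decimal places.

R = Σ_{i=2}^{3} C(3,i) p^i (1−p)^{3−i} with p = 0.947
C(3,2)·0.947^2·0.053^1 = 0.142593
C(3,3)·0.947^3·0.053^0 = 0.849278
Sum = 0.9919

0.9919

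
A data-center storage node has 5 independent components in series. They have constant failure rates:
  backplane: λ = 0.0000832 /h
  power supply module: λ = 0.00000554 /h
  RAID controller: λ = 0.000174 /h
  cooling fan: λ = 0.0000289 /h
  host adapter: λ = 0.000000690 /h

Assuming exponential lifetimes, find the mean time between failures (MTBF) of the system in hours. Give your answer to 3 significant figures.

Series of exponential components: λ_sys = Σ λ_i
λ_sys = 0.0000832 + 0.00000554 + 0.000174 + 0.0000289 + 0.000000690 = 2.9233e-04 /h
MTBF = 1 / λ_sys = 3420 h

3420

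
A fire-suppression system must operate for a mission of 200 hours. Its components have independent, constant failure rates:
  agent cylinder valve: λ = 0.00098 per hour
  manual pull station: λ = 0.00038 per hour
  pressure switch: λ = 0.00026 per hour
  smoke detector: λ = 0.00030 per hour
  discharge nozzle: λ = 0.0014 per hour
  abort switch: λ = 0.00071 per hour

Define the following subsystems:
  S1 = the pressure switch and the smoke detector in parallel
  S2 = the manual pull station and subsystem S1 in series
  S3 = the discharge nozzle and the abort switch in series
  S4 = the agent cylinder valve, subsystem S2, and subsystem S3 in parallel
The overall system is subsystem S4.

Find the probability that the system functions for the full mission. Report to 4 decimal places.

0.9953

R(agent cylinder valve) = exp(−0.00098 × 200) = 0.822012
R(manual pull station) = exp(−0.00038 × 200) = 0.926816
R(pressure switch) = exp(−0.00026 × 200) = 0.949329
R(smoke detector) = exp(−0.00030 × 200) = 0.941765
R(discharge nozzle) = exp(−0.0014 × 200) = 0.755784
R(abort switch) = exp(−0.00071 × 200) = 0.867621
Parallel (pressure switch and smoke detector): 1 − (1 − 0.949329)(1 − 0.941765) = 0.997049
Series (manual pull station and [0.997049]): 0.926816 × 0.997049 = 0.924081
Series (discharge nozzle and abort switch): 0.755784 × 0.867621 = 0.655734
Parallel (agent cylinder valve, [0.924081], and [0.655734]): 1 − (1 − 0.822012)(1 − 0.924081)(1 − 0.655734) = 0.9953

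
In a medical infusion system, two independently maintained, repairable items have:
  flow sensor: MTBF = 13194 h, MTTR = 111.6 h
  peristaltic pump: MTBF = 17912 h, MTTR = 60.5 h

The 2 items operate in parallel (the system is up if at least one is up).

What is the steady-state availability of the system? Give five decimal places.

0.99997

A(flow sensor) = MTBF/(MTBF+MTTR) = 13194/(13194+111.6) = 0.991613
A(peristaltic pump) = MTBF/(MTBF+MTTR) = 17912/(17912+60.5) = 0.996634
Parallel availability: 1 − (1 − 0.991613)(1 − 0.996634) = 0.99997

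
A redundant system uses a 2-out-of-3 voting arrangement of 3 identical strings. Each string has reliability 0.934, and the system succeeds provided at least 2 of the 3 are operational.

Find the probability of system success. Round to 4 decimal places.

R = Σ_{i=2}^{3} C(3,i) p^i (1−p)^{3−i} with p = 0.934
C(3,2)·0.934^2·0.066^1 = 0.172726
C(3,3)·0.934^3·0.066^0 = 0.814781
Sum = 0.9875

0.9875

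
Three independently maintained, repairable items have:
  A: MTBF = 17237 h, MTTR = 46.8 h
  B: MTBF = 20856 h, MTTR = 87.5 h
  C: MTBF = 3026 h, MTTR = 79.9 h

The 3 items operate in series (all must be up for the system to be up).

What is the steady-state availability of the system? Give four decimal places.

A(A) = MTBF/(MTBF+MTTR) = 17237/(17237+46.8) = 0.997292
A(B) = MTBF/(MTBF+MTTR) = 20856/(20856+87.5) = 0.995822
A(C) = MTBF/(MTBF+MTTR) = 3026/(3026+79.9) = 0.974275
Series availability: 0.997292 × 0.995822 × 0.974275 = 0.9676

0.9676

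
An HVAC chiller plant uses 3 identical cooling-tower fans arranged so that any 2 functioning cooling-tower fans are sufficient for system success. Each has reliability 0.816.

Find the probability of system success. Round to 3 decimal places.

0.911

R = Σ_{i=2}^{3} C(3,i) p^i (1−p)^{3−i} with p = 0.816
C(3,2)·0.816^2·0.184^1 = 0.36755
C(3,3)·0.816^3·0.184^0 = 0.54334
Sum = 0.911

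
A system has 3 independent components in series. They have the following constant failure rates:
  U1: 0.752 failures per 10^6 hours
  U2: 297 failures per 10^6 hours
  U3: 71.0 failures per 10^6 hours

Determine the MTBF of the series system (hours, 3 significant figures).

2710

Series of exponential components: λ_sys = Σ λ_i
λ_sys = 0.000000752 + 0.000297 + 0.0000710 = 3.6875e-04 /h
MTBF = 1 / λ_sys = 2710 h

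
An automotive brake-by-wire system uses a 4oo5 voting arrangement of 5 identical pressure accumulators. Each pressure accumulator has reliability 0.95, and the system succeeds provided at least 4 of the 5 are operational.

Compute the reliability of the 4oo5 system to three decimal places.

0.977

R = Σ_{i=4}^{5} C(5,i) p^i (1−p)^{5−i} with p = 0.95
C(5,4)·0.95^4·0.05^1 = 0.20363
C(5,5)·0.95^5·0.05^0 = 0.77378
Sum = 0.977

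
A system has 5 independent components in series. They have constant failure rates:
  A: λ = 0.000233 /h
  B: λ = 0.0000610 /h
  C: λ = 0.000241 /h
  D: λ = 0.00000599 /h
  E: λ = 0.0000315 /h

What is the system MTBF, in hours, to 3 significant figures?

Series of exponential components: λ_sys = Σ λ_i
λ_sys = 0.000233 + 0.0000610 + 0.000241 + 0.00000599 + 0.0000315 = 5.7249e-04 /h
MTBF = 1 / λ_sys = 1750 h

1750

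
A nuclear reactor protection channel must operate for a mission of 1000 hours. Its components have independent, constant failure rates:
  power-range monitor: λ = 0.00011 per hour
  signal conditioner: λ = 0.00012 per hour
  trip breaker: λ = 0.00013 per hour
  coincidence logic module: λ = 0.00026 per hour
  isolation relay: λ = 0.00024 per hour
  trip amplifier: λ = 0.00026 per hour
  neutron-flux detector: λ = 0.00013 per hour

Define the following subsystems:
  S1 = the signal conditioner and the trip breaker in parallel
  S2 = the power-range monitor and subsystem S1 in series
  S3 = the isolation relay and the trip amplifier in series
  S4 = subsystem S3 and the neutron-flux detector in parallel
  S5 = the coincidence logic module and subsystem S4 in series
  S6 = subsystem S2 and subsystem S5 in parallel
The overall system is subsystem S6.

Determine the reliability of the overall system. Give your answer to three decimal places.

0.969

R(power-range monitor) = exp(−0.00011 × 1000) = 0.89583
R(signal conditioner) = exp(−0.00012 × 1000) = 0.88692
R(trip breaker) = exp(−0.00013 × 1000) = 0.87810
R(coincidence logic module) = exp(−0.00026 × 1000) = 0.77105
R(isolation relay) = exp(−0.00024 × 1000) = 0.78663
R(trip amplifier) = exp(−0.00026 × 1000) = 0.77105
R(neutron-flux detector) = exp(−0.00013 × 1000) = 0.87810
Parallel (signal conditioner and trip breaker): 1 − (1 − 0.88692)(1 − 0.87810) = 0.98622
Series (power-range monitor and [0.98622]): 0.89583 × 0.98622 = 0.88349
Series (isolation relay and trip amplifier): 0.78663 × 0.77105 = 0.60653
Parallel ([0.60653] and neutron-flux detector): 1 − (1 − 0.60653)(1 − 0.87810) = 0.95204
Series (coincidence logic module and [0.95204]): 0.77105 × 0.95204 = 0.73407
Parallel ([0.88349] and [0.73407]): 1 − (1 − 0.88349)(1 − 0.73407) = 0.969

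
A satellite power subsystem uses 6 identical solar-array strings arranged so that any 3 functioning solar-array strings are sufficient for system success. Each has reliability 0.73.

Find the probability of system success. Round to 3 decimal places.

0.951

R = Σ_{i=3}^{6} C(6,i) p^i (1−p)^{6−i} with p = 0.73
C(6,3)·0.73^3·0.27^3 = 0.15314
C(6,4)·0.73^4·0.27^2 = 0.31053
C(6,5)·0.73^5·0.27^1 = 0.33584
C(6,6)·0.73^6·0.27^0 = 0.15133
Sum = 0.951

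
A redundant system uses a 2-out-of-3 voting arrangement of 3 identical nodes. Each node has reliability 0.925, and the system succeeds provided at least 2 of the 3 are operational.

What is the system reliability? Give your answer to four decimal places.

0.9840

R = Σ_{i=2}^{3} C(3,i) p^i (1−p)^{3−i} with p = 0.925
C(3,2)·0.925^2·0.075^1 = 0.192516
C(3,3)·0.925^3·0.075^0 = 0.791453
Sum = 0.9840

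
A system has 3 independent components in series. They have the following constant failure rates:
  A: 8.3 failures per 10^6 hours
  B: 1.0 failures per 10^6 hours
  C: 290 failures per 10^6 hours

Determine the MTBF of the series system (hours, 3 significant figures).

Series of exponential components: λ_sys = Σ λ_i
λ_sys = 0.0000083 + 0.0000010 + 0.00029 = 2.9930e-04 /h
MTBF = 1 / λ_sys = 3340 h

3340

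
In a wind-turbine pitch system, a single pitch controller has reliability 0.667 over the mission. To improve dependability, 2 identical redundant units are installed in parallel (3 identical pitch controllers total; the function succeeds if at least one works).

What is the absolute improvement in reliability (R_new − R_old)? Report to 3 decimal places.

0.296

R_before = 0.667
R_after = 1 − (1 − 0.667)^3 = 0.963
ΔR = 0.963 − 0.667 = 0.296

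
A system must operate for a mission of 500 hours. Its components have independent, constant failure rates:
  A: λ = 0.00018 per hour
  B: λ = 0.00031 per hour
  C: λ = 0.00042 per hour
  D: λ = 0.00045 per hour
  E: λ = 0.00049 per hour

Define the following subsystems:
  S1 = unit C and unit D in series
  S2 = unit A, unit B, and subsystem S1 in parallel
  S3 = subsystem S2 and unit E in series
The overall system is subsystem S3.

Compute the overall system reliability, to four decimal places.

R(A) = exp(−0.00018 × 500) = 0.913931
R(B) = exp(−0.00031 × 500) = 0.856415
R(C) = exp(−0.00042 × 500) = 0.810584
R(D) = exp(−0.00045 × 500) = 0.798516
R(E) = exp(−0.00049 × 500) = 0.782705
Series (C and D): 0.810584 × 0.798516 = 0.647264
Parallel (A, B, and [0.647264]): 1 − (1 − 0.913931)(1 − 0.856415)(1 − 0.647264) = 0.995641
Series ([0.995641] and E): 0.995641 × 0.782705 = 0.7793

0.7793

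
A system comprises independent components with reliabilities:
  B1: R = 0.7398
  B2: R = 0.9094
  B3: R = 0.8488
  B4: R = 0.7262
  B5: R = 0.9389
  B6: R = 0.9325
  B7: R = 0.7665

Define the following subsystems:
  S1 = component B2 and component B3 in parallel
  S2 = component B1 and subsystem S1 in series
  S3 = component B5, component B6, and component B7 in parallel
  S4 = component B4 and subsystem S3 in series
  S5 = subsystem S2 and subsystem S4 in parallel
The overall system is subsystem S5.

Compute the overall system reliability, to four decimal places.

Parallel (B2 and B3): 1 − (1 − 0.909400)(1 − 0.848800) = 0.986301
Series (B1 and [0.986301]): 0.739800 × 0.986301 = 0.729665
Parallel (B5, B6, and B7): 1 − (1 − 0.938900)(1 − 0.932500)(1 − 0.766500) = 0.999037
Series (B4 and [0.999037]): 0.726200 × 0.999037 = 0.725501
Parallel ([0.729665] and [0.725501]): 1 − (1 − 0.729665)(1 − 0.725501) = 0.9258

0.9258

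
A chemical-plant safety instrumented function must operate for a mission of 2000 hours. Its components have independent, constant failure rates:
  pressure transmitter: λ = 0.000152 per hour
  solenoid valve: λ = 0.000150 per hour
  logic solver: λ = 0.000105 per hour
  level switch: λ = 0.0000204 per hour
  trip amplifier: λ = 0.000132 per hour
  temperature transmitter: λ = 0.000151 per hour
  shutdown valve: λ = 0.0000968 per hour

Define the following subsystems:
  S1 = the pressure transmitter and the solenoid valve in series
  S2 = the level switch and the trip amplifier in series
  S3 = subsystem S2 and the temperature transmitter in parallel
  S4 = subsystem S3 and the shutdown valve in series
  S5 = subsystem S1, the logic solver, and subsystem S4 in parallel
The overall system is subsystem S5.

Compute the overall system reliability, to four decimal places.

R(pressure transmitter) = exp(−0.000152 × 2000) = 0.737861
R(solenoid valve) = exp(−0.000150 × 2000) = 0.740818
R(logic solver) = exp(−0.000105 × 2000) = 0.810584
R(level switch) = exp(−0.0000204 × 2000) = 0.960021
R(trip amplifier) = exp(−0.000132 × 2000) = 0.767974
R(temperature transmitter) = exp(−0.000151 × 2000) = 0.739338
R(shutdown valve) = exp(−0.0000968 × 2000) = 0.823987
Series (pressure transmitter and solenoid valve): 0.737861 × 0.740818 = 0.546621
Series (level switch and trip amplifier): 0.960021 × 0.767974 = 0.737271
Parallel ([0.737271] and temperature transmitter): 1 − (1 − 0.737271)(1 − 0.739338) = 0.931517
Series ([0.931517] and shutdown valve): 0.931517 × 0.823987 = 0.767558
Parallel ([0.546621], logic solver, and [0.767558]): 1 − (1 − 0.546621)(1 − 0.810584)(1 − 0.767558) = 0.9800

0.9800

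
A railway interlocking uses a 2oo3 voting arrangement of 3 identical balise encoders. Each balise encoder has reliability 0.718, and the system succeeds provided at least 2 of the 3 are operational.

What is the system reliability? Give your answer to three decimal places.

0.806

R = Σ_{i=2}^{3} C(3,i) p^i (1−p)^{3−i} with p = 0.718
C(3,2)·0.718^2·0.282^1 = 0.43613
C(3,3)·0.718^3·0.282^0 = 0.37015
Sum = 0.806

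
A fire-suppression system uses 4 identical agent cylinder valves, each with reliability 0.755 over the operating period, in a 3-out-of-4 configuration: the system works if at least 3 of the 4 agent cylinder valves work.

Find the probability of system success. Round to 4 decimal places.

0.7467

R = Σ_{i=3}^{4} C(4,i) p^i (1−p)^{4−i} with p = 0.755
C(4,3)·0.755^3·0.245^1 = 0.421761
C(4,4)·0.755^4·0.245^0 = 0.324929
Sum = 0.7467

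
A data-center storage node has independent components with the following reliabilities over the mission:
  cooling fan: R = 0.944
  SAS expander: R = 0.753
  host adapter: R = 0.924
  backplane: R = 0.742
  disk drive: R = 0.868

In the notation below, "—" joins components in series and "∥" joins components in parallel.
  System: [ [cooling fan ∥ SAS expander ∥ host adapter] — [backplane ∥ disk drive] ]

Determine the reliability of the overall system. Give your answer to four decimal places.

Parallel (cooling fan, SAS expander, and host adapter): 1 − (1 − 0.944000)(1 − 0.753000)(1 − 0.924000) = 0.998949
Parallel (backplane and disk drive): 1 − (1 − 0.742000)(1 − 0.868000) = 0.965944
Series ([0.998949] and [0.965944]): 0.998949 × 0.965944 = 0.9649

0.9649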